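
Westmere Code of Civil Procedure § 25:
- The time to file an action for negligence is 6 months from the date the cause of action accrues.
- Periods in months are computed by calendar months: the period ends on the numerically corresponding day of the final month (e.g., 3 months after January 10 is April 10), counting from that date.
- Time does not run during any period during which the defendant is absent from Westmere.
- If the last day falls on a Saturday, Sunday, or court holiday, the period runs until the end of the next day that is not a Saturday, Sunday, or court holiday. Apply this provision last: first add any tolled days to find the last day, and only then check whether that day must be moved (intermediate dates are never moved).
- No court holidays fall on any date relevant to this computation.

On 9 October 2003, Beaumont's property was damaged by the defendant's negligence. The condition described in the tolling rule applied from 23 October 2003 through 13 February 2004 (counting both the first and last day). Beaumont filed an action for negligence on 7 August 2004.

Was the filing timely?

No

6 months after 9 October 2003 is April 9, 2004.
From October 23, 2003 through February 13, 2004 inclusive is 114 days; tolling adds 114 days: April 9, 2004 + 114 days = August 1, 2004.
August 1, 2004 is Sunday. The next qualifying day is August 2, 2004.
The deadline is August 2, 2004; the filing on August 7, 2004 is after that date.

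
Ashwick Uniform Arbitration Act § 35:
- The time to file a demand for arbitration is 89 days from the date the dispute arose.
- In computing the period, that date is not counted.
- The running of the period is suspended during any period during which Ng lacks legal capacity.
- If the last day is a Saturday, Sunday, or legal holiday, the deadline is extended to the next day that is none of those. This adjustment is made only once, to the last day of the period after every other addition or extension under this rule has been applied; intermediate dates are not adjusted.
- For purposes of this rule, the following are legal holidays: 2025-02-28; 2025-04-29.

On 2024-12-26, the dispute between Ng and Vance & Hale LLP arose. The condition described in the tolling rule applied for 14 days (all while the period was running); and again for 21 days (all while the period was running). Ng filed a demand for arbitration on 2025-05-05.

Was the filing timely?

89 days after 2024-12-26 is March 25, 2025.
Tolling adds 14 days: March 25, 2025 + 14 days = April 8, 2025.
Tolling adds 21 days: April 8, 2025 + 21 days = April 29, 2025.
April 29, 2025 is a listed holiday. The next qualifying day is April 30, 2025.
The deadline is April 30, 2025; the filing on May 5, 2025 is after that date.

No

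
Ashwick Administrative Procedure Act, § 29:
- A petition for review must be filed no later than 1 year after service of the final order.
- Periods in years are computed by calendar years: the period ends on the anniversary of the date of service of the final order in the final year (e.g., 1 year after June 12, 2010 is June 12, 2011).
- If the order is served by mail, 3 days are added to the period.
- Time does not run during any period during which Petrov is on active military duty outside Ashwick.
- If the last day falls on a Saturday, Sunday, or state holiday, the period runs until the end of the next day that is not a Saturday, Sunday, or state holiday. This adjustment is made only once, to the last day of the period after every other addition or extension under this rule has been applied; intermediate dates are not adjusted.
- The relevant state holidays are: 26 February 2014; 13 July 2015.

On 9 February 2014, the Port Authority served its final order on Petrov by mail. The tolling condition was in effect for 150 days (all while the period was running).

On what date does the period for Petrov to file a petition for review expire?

July 14, 2015

1 year after 9 February 2014 is February 9, 2015.
Service was by mail, adding 3 days: February 9, 2015 + 3 days = February 12, 2015.
Tolling adds 150 days: February 12, 2015 + 150 days = July 12, 2015.
July 12, 2015 is Sunday; July 13, 2015 is a listed holiday. The next qualifying day is July 14, 2015.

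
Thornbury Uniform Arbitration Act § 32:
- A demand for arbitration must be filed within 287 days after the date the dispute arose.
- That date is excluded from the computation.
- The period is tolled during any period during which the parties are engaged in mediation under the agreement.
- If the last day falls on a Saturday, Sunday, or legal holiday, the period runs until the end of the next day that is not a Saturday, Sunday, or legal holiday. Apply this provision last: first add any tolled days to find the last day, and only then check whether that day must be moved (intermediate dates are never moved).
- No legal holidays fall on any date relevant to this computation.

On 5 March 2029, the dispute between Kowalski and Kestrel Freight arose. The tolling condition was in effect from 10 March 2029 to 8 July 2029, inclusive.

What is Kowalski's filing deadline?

April 17, 2030

287 days after 5 March 2029 is December 17, 2029.
From March 10, 2029 through July 8, 2029 inclusive is 121 days; tolling adds 121 days: December 17, 2029 + 121 days = April 17, 2030.
April 17, 2030 is a Wednesday and not a legal holiday, so no extension applies.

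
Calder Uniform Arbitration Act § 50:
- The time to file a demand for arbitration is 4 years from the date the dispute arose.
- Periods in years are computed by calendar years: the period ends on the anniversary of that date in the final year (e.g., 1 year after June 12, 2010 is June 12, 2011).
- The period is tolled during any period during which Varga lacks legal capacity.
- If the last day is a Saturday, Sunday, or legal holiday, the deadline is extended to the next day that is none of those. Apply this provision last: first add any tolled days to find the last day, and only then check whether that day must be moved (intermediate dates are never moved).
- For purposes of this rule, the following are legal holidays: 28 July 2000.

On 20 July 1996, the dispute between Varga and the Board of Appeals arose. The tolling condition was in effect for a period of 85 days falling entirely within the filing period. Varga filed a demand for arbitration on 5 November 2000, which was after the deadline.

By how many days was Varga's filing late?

4 years after 20 July 1996 is July 20, 2000.
Tolling adds 85 days: July 20, 2000 + 85 days = October 13, 2000.
October 13, 2000 is a Friday and not a legal holiday, so no extension applies.
The deadline is October 13, 2000; from October 13, 2000 to November 5, 2000 is 23 days.

23 days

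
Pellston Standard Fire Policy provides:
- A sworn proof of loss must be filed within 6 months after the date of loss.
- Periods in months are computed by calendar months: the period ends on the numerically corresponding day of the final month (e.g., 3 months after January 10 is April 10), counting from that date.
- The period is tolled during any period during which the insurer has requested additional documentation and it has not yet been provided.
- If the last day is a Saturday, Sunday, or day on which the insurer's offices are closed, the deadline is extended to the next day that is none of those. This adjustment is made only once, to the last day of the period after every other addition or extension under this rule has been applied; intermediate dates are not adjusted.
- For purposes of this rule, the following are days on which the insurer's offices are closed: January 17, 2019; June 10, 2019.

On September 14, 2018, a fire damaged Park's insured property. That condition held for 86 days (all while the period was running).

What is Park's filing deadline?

June 11, 2019

6 months after September 14, 2018 is March 14, 2019.
Tolling adds 86 days: March 14, 2019 + 86 days = June 8, 2019.
June 8, 2019 is Saturday; June 9, 2019 is Sunday; June 10, 2019 is a listed holiday. The next qualifying day is June 11, 2019.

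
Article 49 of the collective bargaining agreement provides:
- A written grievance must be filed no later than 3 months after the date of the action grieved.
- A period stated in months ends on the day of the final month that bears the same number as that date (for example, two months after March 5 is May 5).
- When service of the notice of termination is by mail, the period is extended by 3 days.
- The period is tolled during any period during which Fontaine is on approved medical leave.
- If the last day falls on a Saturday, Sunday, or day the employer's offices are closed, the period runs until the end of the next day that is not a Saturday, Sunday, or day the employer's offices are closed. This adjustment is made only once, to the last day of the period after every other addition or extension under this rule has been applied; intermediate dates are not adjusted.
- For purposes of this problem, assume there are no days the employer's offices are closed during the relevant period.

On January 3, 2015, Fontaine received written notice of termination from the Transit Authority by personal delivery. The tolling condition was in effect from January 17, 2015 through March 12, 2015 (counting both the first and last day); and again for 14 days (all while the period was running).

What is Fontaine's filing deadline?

3 months after January 3, 2015 is April 3, 2015.
Service was not by mail, so no mail extension applies.
From January 17, 2015 through March 12, 2015 inclusive is 55 days; tolling adds 55 days: April 3, 2015 + 55 days = May 28, 2015.
Tolling adds 14 days: May 28, 2015 + 14 days = June 11, 2015.
June 11, 2015 is a Thursday and not a day the employer's offices are closed, so no extension applies.

June 11, 2015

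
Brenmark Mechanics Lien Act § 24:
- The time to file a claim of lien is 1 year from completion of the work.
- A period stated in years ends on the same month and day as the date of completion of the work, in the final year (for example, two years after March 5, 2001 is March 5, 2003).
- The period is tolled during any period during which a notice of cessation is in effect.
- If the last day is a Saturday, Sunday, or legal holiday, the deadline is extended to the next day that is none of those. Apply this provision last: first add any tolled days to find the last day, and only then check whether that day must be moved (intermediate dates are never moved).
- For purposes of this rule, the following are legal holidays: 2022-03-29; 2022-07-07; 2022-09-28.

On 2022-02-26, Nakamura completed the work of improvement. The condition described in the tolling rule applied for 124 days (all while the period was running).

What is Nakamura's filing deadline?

1 year after 2022-02-26 is February 26, 2023.
Tolling adds 124 days: February 26, 2023 + 124 days = June 30, 2023.
June 30, 2023 is a Friday and not a legal holiday, so no extension applies.

June 30, 2023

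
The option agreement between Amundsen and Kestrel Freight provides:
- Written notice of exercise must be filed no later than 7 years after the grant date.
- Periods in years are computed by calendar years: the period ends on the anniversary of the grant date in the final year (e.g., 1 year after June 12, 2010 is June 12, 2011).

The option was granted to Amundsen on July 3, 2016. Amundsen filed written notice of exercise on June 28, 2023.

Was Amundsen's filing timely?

7 years after July 3, 2016 is July 3, 2023.
The deadline is July 3, 2023; the filing on June 28, 2023 is on or before that date.

Yes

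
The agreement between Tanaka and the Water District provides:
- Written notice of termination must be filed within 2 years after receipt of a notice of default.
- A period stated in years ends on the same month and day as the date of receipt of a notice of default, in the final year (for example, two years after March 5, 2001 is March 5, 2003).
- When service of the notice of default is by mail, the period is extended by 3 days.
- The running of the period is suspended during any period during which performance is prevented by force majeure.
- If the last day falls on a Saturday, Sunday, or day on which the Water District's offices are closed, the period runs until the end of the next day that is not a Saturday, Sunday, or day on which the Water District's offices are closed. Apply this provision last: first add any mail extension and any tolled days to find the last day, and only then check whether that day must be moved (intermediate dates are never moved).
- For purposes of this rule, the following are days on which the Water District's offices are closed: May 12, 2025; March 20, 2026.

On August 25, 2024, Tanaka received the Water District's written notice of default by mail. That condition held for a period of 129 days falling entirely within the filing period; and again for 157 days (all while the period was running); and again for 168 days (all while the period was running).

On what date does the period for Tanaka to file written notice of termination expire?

November 25, 2027

2 years after August 25, 2024 is August 25, 2026.
Service was by mail, adding 3 days: August 25, 2026 + 3 days = August 28, 2026.
Tolling adds 129 days: August 28, 2026 + 129 days = January 4, 2027.
Tolling adds 157 days: January 4, 2027 + 157 days = June 10, 2027.
Tolling adds 168 days: June 10, 2027 + 168 days = November 25, 2027.
November 25, 2027 is a Thursday and not a day on which the Water District's offices are closed, so no extension applies.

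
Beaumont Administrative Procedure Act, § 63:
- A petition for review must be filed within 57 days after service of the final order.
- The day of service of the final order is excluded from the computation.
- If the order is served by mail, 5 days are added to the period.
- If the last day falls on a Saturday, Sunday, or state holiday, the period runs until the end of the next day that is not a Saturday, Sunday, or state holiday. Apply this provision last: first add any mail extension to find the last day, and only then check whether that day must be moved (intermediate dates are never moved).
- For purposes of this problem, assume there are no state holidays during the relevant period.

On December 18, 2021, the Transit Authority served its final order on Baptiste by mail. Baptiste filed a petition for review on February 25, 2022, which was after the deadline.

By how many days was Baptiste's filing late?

57 days after December 18, 2021 is February 13, 2022.
Service was by mail, adding 5 days: February 13, 2022 + 5 days = February 18, 2022.
February 18, 2022 is a Friday and not a state holiday, so no extension applies.
The deadline is February 18, 2022; from February 18, 2022 to February 25, 2022 is 7 days.

7 days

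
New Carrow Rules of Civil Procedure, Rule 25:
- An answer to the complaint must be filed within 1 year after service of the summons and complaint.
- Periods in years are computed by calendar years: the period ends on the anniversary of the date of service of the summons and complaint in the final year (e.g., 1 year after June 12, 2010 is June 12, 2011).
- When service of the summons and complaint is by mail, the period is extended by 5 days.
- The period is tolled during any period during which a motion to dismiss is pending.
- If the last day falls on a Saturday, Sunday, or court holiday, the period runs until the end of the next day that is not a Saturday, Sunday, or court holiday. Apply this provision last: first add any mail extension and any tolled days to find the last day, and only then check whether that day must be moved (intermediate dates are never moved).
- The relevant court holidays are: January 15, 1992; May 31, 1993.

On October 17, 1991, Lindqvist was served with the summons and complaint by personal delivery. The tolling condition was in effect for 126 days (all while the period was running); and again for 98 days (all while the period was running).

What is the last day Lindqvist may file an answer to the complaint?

June 1, 1993

1 year after October 17, 1991 is October 17, 1992.
Service was not by mail, so no mail extension applies.
Tolling adds 126 days: October 17, 1992 + 126 days = February 20, 1993.
Tolling adds 98 days: February 20, 1993 + 98 days = May 29, 1993.
May 29, 1993 is Saturday; May 30, 1993 is Sunday; May 31, 1993 is a listed holiday. The next qualifying day is June 1, 1993.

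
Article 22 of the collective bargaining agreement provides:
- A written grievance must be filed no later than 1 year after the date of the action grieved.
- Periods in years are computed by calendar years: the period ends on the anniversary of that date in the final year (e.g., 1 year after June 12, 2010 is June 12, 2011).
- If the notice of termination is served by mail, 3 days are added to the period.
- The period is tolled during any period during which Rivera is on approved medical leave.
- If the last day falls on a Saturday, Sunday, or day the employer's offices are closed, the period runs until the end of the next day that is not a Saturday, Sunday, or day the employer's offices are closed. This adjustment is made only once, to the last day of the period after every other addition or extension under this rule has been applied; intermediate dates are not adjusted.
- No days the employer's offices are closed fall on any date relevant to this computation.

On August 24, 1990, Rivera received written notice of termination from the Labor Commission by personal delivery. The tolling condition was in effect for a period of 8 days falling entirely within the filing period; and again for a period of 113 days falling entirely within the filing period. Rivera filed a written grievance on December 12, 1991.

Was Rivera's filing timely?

Yes

1 year after August 24, 1990 is August 24, 1991.
Service was not by mail, so no mail extension applies.
Tolling adds 8 days: August 24, 1991 + 8 days = September 1, 1991.
Tolling adds 113 days: September 1, 1991 + 113 days = December 23, 1991.
December 23, 1991 is a Monday and not a day the employer's offices are closed, so no extension applies.
The deadline is December 23, 1991; the filing on December 12, 1991 is on or before that date.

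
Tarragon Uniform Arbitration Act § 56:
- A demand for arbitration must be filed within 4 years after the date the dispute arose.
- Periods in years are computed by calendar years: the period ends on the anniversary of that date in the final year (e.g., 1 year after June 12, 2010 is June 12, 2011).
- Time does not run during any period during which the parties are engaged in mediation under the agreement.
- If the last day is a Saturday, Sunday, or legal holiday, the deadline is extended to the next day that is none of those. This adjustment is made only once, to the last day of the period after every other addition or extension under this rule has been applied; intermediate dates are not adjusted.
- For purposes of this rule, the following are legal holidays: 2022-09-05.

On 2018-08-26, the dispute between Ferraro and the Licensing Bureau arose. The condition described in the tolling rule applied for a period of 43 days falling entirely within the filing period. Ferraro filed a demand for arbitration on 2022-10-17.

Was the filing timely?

No

4 years after 2018-08-26 is August 26, 2022.
Tolling adds 43 days: August 26, 2022 + 43 days = October 8, 2022.
October 8, 2022 is Saturday; October 9, 2022 is Sunday. The next qualifying day is October 10, 2022.
The deadline is October 10, 2022; the filing on October 17, 2022 is after that date.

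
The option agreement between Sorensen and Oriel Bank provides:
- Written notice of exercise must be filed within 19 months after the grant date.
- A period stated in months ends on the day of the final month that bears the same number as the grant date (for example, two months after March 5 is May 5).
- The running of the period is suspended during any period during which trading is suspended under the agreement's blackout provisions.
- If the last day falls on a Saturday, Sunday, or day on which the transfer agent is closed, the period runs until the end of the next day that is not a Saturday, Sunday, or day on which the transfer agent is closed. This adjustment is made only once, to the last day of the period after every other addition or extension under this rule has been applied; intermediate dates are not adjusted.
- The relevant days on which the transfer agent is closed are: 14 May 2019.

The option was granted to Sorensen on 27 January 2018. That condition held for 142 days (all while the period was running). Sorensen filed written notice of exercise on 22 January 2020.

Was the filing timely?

No

19 months after 27 January 2018 is August 27, 2019.
Tolling adds 142 days: August 27, 2019 + 142 days = January 16, 2020.
January 16, 2020 is a Thursday and not a day on which the transfer agent is closed, so no extension applies.
The deadline is January 16, 2020; the filing on January 22, 2020 is after that date.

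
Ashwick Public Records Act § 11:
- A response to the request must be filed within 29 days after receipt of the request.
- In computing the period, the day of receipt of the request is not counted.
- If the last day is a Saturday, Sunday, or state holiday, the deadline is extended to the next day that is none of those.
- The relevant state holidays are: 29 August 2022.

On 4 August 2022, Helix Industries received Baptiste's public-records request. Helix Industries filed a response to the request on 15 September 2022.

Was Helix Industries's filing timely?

No

29 days after 4 August 2022 is September 2, 2022.
September 2, 2022 is a Friday and not a state holiday, so no extension applies.
The deadline is September 2, 2022; the filing on September 15, 2022 is after that date.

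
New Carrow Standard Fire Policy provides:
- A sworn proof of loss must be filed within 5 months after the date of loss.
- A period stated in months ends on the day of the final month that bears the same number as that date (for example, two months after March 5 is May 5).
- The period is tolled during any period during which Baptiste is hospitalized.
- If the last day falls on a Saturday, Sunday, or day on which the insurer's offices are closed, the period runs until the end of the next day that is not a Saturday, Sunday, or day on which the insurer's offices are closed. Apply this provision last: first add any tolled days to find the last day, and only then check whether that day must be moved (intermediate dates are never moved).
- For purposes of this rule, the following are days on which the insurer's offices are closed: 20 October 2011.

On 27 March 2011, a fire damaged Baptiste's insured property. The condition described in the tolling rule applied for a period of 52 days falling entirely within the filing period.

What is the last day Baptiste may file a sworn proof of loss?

5 months after 27 March 2011 is August 27, 2011.
Tolling adds 52 days: August 27, 2011 + 52 days = October 18, 2011.
October 18, 2011 is a Tuesday and not a day on which the insurer's offices are closed, so no extension applies.

October 18, 2011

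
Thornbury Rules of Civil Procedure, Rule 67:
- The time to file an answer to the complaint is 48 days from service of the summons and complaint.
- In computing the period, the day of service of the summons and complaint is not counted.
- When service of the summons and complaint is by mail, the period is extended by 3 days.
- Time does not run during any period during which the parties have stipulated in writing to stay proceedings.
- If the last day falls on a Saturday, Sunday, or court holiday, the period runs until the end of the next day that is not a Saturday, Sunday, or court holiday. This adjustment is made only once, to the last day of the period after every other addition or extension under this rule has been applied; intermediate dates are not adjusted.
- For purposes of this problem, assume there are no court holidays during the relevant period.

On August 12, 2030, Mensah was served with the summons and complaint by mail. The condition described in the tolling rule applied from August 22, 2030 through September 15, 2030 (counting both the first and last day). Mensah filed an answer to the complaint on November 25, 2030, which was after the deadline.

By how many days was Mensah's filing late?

48 days after August 12, 2030 is September 29, 2030.
Service was by mail, adding 3 days: September 29, 2030 + 3 days = October 2, 2030.
From August 22, 2030 through September 15, 2030 inclusive is 25 days; tolling adds 25 days: October 2, 2030 + 25 days = October 27, 2030.
October 27, 2030 is Sunday. The next qualifying day is October 28, 2030.
The deadline is October 28, 2030; from October 28, 2030 to November 25, 2030 is 28 days.

28 days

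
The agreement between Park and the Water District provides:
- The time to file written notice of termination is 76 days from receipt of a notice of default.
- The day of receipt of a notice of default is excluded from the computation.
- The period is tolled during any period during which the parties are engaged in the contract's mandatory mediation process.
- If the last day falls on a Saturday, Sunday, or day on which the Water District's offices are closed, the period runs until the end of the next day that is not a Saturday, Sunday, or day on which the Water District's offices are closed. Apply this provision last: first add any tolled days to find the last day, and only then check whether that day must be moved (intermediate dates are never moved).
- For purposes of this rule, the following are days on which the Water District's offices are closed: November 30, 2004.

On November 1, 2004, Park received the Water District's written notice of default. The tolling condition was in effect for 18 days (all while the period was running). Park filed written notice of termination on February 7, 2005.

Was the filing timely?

76 days after November 1, 2004 is January 16, 2005.
Tolling adds 18 days: January 16, 2005 + 18 days = February 3, 2005.
February 3, 2005 is a Thursday and not a day on which the Water District's offices are closed, so no extension applies.
The deadline is February 3, 2005; the filing on February 7, 2005 is after that date.

No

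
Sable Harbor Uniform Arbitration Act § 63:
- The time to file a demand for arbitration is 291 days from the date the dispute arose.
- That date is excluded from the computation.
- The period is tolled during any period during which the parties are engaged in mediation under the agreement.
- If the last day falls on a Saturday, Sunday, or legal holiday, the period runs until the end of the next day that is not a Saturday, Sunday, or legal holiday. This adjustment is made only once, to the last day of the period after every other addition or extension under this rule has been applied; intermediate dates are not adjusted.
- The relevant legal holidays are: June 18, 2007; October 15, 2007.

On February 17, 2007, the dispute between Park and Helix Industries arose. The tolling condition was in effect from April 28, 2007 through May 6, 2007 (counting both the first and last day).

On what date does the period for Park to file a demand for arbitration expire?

December 14, 2007

291 days after February 17, 2007 is December 5, 2007.
From April 28, 2007 through May 6, 2007 inclusive is 9 days; tolling adds 9 days: December 5, 2007 + 9 days = December 14, 2007.
December 14, 2007 is a Friday and not a legal holiday, so no extension applies.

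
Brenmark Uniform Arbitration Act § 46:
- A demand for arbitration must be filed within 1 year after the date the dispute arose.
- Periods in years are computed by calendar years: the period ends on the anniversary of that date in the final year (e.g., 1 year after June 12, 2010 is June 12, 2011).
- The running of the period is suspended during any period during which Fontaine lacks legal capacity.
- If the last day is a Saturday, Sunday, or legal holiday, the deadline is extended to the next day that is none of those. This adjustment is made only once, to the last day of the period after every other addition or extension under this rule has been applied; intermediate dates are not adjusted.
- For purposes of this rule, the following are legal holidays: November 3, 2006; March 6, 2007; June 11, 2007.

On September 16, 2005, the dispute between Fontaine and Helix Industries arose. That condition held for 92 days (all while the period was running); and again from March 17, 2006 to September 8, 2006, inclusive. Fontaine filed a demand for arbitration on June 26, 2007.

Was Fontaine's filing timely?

No

1 year after September 16, 2005 is September 16, 2006.
Tolling adds 92 days: September 16, 2006 + 92 days = December 17, 2006.
From March 17, 2006 through September 8, 2006 inclusive is 176 days; tolling adds 176 days: December 17, 2006 + 176 days = June 11, 2007.
June 11, 2007 is a listed holiday. The next qualifying day is June 12, 2007.
The deadline is June 12, 2007; the filing on June 26, 2007 is after that date.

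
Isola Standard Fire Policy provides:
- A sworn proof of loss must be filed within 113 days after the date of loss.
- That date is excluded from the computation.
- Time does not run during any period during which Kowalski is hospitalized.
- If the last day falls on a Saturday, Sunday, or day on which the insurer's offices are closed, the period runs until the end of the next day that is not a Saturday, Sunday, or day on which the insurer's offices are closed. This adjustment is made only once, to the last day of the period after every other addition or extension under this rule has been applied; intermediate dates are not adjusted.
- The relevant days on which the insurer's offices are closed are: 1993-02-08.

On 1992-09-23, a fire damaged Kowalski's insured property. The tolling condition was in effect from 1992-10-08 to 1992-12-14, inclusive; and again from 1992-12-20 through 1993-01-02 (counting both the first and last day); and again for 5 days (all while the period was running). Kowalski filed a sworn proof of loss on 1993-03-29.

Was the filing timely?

113 days after 1992-09-23 is January 14, 1993.
From October 8, 1992 through December 14, 1992 inclusive is 68 days; tolling adds 68 days: January 14, 1993 + 68 days = March 23, 1993.
From December 20, 1992 through January 2, 1993 inclusive is 14 days; tolling adds 14 days: March 23, 1993 + 14 days = April 6, 1993.
Tolling adds 5 days: April 6, 1993 + 5 days = April 11, 1993.
April 11, 1993 is Sunday. The next qualifying day is April 12, 1993.
The deadline is April 12, 1993; the filing on March 29, 1993 is on or before that date.

Yes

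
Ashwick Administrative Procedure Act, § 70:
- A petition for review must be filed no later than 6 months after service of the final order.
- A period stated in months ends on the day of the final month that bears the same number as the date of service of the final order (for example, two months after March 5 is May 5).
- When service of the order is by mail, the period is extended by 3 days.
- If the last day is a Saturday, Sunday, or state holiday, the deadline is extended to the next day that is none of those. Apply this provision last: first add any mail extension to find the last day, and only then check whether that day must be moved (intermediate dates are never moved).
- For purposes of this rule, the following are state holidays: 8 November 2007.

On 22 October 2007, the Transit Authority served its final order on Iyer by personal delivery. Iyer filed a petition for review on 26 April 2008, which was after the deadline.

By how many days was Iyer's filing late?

6 months after 22 October 2007 is April 22, 2008.
Service was not by mail, so no mail extension applies.
April 22, 2008 is a Tuesday and not a state holiday, so no extension applies.
The deadline is April 22, 2008; from April 22, 2008 to April 26, 2008 is 4 days.

4 days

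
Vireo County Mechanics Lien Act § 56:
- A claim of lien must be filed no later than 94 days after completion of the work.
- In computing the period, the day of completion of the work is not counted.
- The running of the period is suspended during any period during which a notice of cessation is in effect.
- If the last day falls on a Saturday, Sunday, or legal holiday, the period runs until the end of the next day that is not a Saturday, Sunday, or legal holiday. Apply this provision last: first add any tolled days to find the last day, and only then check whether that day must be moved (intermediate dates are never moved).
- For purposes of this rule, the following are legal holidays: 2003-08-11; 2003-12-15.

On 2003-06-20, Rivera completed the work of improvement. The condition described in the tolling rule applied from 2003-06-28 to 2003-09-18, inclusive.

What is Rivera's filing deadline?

December 16, 2003

94 days after 2003-06-20 is September 22, 2003.
From June 28, 2003 through September 18, 2003 inclusive is 83 days; tolling adds 83 days: September 22, 2003 + 83 days = December 14, 2003.
December 14, 2003 is Sunday; December 15, 2003 is a listed holiday. The next qualifying day is December 16, 2003.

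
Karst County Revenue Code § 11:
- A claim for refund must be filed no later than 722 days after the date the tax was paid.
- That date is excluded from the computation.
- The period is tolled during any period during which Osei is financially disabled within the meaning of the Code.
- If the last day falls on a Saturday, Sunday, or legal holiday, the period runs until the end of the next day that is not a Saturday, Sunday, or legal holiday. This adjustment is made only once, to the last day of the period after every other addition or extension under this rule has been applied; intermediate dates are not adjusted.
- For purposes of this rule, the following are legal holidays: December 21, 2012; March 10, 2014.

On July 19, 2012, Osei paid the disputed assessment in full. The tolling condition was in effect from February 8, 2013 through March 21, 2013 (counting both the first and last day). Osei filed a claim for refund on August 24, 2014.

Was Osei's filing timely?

722 days after July 19, 2012 is July 11, 2014.
From February 8, 2013 through March 21, 2013 inclusive is 42 days; tolling adds 42 days: July 11, 2014 + 42 days = August 22, 2014.
August 22, 2014 is a Friday and not a legal holiday, so no extension applies.
The deadline is August 22, 2014; the filing on August 24, 2014 is after that date.

No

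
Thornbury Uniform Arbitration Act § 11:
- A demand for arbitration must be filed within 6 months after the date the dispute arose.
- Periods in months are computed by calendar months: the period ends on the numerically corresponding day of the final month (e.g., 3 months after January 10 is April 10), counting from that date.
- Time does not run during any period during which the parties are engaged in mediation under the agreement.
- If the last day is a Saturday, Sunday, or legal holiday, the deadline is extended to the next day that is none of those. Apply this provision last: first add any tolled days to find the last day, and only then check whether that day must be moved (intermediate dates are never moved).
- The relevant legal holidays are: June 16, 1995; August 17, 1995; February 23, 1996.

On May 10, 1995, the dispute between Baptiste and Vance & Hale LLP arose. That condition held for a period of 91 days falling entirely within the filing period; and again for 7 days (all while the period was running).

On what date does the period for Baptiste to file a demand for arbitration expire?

February 16, 1996

6 months after May 10, 1995 is November 10, 1995.
Tolling adds 91 days: November 10, 1995 + 91 days = February 9, 1996.
Tolling adds 7 days: February 9, 1996 + 7 days = February 16, 1996.
February 16, 1996 is a Friday and not a legal holiday, so no extension applies.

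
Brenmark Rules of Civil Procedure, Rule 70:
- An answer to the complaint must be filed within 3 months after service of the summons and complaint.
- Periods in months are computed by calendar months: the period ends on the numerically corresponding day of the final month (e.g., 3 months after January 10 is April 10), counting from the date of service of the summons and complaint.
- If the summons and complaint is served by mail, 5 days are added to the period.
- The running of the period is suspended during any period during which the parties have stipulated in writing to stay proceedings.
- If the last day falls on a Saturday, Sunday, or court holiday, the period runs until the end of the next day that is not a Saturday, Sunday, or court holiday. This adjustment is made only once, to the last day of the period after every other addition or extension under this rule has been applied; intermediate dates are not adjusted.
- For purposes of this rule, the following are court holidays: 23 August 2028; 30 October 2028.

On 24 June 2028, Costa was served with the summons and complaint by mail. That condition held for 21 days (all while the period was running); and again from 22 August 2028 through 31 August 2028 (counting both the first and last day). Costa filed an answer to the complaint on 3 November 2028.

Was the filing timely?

No

3 months after 24 June 2028 is September 24, 2028.
Service was by mail, adding 5 days: September 24, 2028 + 5 days = September 29, 2028.
Tolling adds 21 days: September 29, 2028 + 21 days = October 20, 2028.
From August 22, 2028 through August 31, 2028 inclusive is 10 days; tolling adds 10 days: October 20, 2028 + 10 days = October 30, 2028.
October 30, 2028 is a listed holiday. The next qualifying day is October 31, 2028.
The deadline is October 31, 2028; the filing on November 3, 2028 is after that date.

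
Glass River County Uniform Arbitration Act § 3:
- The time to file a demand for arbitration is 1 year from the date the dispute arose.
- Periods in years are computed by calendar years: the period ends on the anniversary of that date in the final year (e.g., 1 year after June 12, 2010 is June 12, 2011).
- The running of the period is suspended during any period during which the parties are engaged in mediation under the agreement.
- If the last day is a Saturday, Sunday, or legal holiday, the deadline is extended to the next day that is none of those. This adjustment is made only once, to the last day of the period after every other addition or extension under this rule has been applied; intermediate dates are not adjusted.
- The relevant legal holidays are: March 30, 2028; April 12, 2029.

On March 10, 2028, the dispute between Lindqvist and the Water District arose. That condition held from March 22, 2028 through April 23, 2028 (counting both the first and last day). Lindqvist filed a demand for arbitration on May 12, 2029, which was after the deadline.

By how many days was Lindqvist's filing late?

1 year after March 10, 2028 is March 10, 2029.
From March 22, 2028 through April 23, 2028 inclusive is 33 days; tolling adds 33 days: March 10, 2029 + 33 days = April 12, 2029.
April 12, 2029 is a listed holiday. The next qualifying day is April 13, 2029.
The deadline is April 13, 2029; from April 13, 2029 to May 12, 2029 is 29 days.

29 days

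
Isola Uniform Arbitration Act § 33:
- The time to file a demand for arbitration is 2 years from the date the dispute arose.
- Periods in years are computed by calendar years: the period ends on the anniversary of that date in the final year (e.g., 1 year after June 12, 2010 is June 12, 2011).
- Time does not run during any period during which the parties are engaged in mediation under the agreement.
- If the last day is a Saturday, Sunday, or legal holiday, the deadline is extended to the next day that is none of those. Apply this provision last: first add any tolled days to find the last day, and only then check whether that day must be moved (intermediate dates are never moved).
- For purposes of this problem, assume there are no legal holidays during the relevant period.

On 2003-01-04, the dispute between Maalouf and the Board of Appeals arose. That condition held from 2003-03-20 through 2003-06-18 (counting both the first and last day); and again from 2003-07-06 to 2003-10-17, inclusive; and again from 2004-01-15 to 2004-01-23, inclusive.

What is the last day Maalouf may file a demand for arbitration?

2 years after 2003-01-04 is January 4, 2005.
From March 20, 2003 through June 18, 2003 inclusive is 91 days; tolling adds 91 days: January 4, 2005 + 91 days = April 5, 2005.
From July 6, 2003 through October 17, 2003 inclusive is 104 days; tolling adds 104 days: April 5, 2005 + 104 days = July 18, 2005.
From January 15, 2004 through January 23, 2004 inclusive is 9 days; tolling adds 9 days: July 18, 2005 + 9 days = July 27, 2005.
July 27, 2005 is a Wednesday and not a legal holiday, so no extension applies.

July 27, 2005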